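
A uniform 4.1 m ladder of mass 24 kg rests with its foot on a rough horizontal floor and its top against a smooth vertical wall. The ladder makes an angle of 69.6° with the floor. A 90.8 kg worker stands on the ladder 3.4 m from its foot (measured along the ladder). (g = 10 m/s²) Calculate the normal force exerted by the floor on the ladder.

N_floor ≈ 1150 N

ΣF_y = 0: N_floor = 24×10 + 90.8×10 = 1148 N.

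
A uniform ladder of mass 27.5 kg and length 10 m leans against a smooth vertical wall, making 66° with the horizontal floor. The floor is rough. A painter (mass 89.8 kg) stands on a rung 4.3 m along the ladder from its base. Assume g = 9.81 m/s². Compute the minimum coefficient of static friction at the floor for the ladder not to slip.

ΣF_y = 0: N_floor = 27.5×9.81 + 89.8×9.81 = 1150.7 N.
Torques about the foot: N_wall · 10 sin 66° = 27.5×9.81×5 cos 66° + 89.8×9.81×4.3 cos 66° → N_wall = 228.71 N.
ΣF_x = 0: f_floor = N_wall = 228.71 N.
μ_min = f_floor / N_floor = 228.71 / 1150.7 = 0.1988.

μ_min ≈ 0.199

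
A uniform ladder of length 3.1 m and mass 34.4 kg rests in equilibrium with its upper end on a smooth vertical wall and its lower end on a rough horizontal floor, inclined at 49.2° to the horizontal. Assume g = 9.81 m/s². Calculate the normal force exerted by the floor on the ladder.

ΣF_y = 0: N_floor = 34.4×9.81 = 337.46 N.

N_floor ≈ 337 N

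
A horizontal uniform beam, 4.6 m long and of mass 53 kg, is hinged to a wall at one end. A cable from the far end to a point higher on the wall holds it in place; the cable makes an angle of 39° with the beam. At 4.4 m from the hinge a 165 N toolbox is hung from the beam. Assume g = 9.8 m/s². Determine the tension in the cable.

T ≈ 663 N

Take torques about the hinge: T sin 39° · 4.6 = 53×9.8×2.3 + 165×4.4 = 1920.6 N·m.
So T = 1920.6 / (0.6293 × 4.6) = 663.46 N.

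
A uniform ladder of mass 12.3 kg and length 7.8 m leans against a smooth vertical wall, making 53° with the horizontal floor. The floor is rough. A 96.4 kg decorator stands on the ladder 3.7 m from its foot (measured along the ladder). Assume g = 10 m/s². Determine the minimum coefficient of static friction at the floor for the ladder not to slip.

ΣF_y = 0: N_floor = 12.3×10 + 96.4×10 = 1087 N.
Torques about the foot: N_wall · 7.8 sin 53° = 12.3×10×3.9 cos 53° + 96.4×10×3.7 cos 53° → N_wall = 390.93 N.
ΣF_x = 0: f_floor = N_wall = 390.93 N.
μ_min = f_floor / N_floor = 390.93 / 1087 = 0.3596.

μ_min ≈ 0.360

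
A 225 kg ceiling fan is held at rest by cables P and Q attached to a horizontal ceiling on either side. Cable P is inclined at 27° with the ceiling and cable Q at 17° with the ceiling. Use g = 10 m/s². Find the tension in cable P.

T_P ≈ 3100 N

Weight W = 225 × 10 = 2250 N acts straight down.
Horizontal: T_P cos 27° = T_Q cos 17°  →  T_Q = 0.9317 T_P.
Vertical: T_P sin 27° + T_Q sin 17° = 2250.
Substituting the horizontal relation into the vertical equation gives 0.7264 T_P = 2250, so T_P = 3097 N.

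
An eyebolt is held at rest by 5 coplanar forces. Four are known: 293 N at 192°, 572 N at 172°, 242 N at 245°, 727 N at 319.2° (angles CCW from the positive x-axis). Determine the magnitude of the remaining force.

F ≈ 788 N

Sum the known components: ΣF_x = -405 N, ΣF_y = -675.7 N.
For equilibrium the remaining force must supply (−ΣF_x, −ΣF_y) = (405, 675.7) N.
Magnitude = √((405)² + (675.7)²) = 787.7 N; direction = atan2(675.7, 405) = 59.1°.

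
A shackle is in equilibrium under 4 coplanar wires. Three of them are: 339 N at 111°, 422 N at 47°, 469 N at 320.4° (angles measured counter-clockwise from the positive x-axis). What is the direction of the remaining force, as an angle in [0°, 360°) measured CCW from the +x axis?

θ ≈ 212°

Sum the known components: ΣF_x = 527.7 N, ΣF_y = 326.2 N.
For equilibrium the remaining force must supply (−ΣF_x, −ΣF_y) = (-527.7, -326.2) N.
Magnitude = √((-527.7)² + (-326.2)²) = 620.4 N; direction = atan2(-326.2, -527.7) = 211.7°.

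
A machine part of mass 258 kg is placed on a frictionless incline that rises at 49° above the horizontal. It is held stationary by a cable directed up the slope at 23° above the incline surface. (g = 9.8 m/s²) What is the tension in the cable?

Take axes along and perpendicular to the incline. Weight components: W sin 49° = 1908 N down-slope, W cos 49° = 1659 N into the surface.
Along incline: T cos 23° = W sin 49° → T = 2073 N.
Perpendicular: N = W cos 49° − T sin 23° = 848.8 N.

T ≈ 2070 N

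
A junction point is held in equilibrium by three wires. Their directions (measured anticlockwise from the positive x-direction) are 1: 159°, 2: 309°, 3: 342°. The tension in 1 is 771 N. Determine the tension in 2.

T_2 ≈ 74.1 N

Resolve: ΣF_x = 771 cos 159° + T_2 cos 309° + T_3 cos 342° = 0.
        ΣF_y = 771 sin 159° + T_2 sin 309° + T_3 sin 342° = 0.
The known terms sum to (-719.8, 276.3) N, so 0.6293 T_2 + 0.9511 T_3 = 719.8 and -0.7771 T_2 − 0.3090 T_3 = -276.3.
Solving simultaneously: T_2 = 74.09 N, T_3 = 707.8 N.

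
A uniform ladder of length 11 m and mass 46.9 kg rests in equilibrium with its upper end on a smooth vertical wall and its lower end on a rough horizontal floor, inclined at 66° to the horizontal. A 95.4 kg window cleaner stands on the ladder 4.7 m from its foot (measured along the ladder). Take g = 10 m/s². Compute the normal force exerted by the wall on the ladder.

N_wall ≈ 286 N

Torques about the foot: N_wall · 11 sin 66° = 46.9×10×5.5 cos 66° + 95.4×10×4.7 cos 66° → N_wall = 285.89 N.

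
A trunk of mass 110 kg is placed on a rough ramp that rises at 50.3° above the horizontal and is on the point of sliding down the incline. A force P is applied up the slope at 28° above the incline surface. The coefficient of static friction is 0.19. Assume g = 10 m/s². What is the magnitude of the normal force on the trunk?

On the verge of sliding down the incline, friction equals μN and acts up the slope.
Perpendicular: N + P sin 28° = W cos 50.3° = 702.6 N.
Along incline: P cos 28° + μN = W sin 50.3° with W sin 50.3° = 846.3 N.
Solving the pair for P and N: P = 898.1 N, N = 281 N (and f = μN = 53.4 N).

N ≈ 281 N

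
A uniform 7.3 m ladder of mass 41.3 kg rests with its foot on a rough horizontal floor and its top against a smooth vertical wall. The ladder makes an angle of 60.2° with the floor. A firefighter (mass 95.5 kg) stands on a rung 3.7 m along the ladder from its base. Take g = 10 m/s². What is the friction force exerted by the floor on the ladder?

Torques about the foot: N_wall · 7.3 sin 60.2° = 41.3×10×3.65 cos 60.2° + 95.5×10×3.7 cos 60.2° → N_wall = 395.48 N.
ΣF_x = 0: f_floor = N_wall = 395.48 N.

f ≈ 395 N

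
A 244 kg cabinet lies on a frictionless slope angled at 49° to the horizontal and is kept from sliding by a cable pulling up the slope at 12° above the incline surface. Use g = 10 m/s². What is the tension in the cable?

Take axes along and perpendicular to the incline. Weight components: W sin 49° = 1841 N down-slope, W cos 49° = 1601 N into the surface.
Along incline: T cos 12° = W sin 49° → T = 1883 N.
Perpendicular: N = W cos 49° − T sin 12° = 1209 N.

T ≈ 1880 N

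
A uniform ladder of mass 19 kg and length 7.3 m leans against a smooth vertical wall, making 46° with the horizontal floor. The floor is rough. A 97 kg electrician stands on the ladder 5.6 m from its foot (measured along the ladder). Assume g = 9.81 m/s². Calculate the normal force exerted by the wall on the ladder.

Torques about the foot: N_wall · 7.3 sin 46° = 19×9.81×3.65 cos 46° + 97×9.81×5.6 cos 46° → N_wall = 794.92 N.

N_wall ≈ 795 N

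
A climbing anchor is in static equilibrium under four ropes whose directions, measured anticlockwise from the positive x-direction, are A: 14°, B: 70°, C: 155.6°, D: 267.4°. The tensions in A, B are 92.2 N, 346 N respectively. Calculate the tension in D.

Resolve: ΣF_x = 92.2 cos 14° + 346 cos 70° + T_C cos 155.6° + T_D cos 267.4° = 0.
        ΣF_y = 92.2 sin 14° + 346 sin 70° + T_C sin 155.6° + T_D sin 267.4° = 0.
The known terms sum to (207.8, 347.4) N, so -0.9107 T_C − 0.0454 T_D = -207.8 and 0.4131 T_C − 0.9990 T_D = -347.4.
Solving simultaneously: T_C = 206.6 N, T_D = 433.2 N.

T_D ≈ 433 N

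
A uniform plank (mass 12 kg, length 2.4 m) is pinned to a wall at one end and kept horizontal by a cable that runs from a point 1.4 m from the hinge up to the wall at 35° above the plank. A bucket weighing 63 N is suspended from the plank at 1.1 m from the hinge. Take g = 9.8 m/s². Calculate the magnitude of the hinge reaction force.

Take torques about the hinge: T sin 35° · 1.4 = 12×9.8×1.2 + 63×1.1 = 210.42 N·m.
So T = 210.42 / (0.5736 × 1.4) = 262.04 N.
ΣF_x = 0: H_x = T cos 35° = 214.65 N.
ΣF_y = 0: H_y = (12×9.8 + 63) − T sin 35° = 180.6 − 150.3 = 30.3 N.
|H| = √(H_x² + H_y²) = √((214.65)² + (30.3)²) = 216.78 N.

|H| ≈ 217 N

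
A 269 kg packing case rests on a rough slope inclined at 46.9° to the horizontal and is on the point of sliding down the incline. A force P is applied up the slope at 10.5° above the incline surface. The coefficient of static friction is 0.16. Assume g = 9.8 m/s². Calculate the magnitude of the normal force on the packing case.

N ≈ 1490 N

On the verge of sliding down the incline, friction equals μN and acts up the slope.
Perpendicular: N + P sin 10.5° = W cos 46.9° = 1801 N.
Along incline: P cos 10.5° + μN = W sin 46.9° with W sin 46.9° = 1925 N.
Solving the pair for P and N: P = 1715 N, N = 1489 N (and f = μN = 238.2 N).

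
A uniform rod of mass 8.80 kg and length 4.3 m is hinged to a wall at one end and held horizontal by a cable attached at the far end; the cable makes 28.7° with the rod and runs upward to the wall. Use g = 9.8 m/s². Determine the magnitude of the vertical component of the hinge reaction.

Take torques about the hinge: T sin 28.7° · 4.3 = 8.80×9.8×2.15 = 185.42 N·m.
So T = 185.42 / (0.4802 × 4.3) = 89.792 N.
ΣF_y = 0: H_y = (8.80×9.8) − T sin 28.7° = 86.24 − 43.12 = 43.12 N.

|H_y| ≈ 43.1 N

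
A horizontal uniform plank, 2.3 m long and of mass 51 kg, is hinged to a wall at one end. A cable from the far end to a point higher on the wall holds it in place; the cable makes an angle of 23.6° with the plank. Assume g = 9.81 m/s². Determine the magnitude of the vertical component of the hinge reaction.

Take torques about the hinge: T sin 23.6° · 2.3 = 51×9.81×1.15 = 575.36 N·m.
So T = 575.36 / (0.4003 × 2.3) = 624.84 N.
ΣF_y = 0: H_y = (51×9.81) − T sin 23.6° = 500.31 − 250.16 = 250.16 N.

|H_y| ≈ 250 N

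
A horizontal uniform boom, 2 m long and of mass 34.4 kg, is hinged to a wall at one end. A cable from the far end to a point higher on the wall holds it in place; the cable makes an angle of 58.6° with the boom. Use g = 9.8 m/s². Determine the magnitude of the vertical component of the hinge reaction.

Take torques about the hinge: T sin 58.6° · 2 = 34.4×9.8×1 = 337.12 N·m.
So T = 337.12 / (0.8536 × 2) = 197.48 N.
ΣF_y = 0: H_y = (34.4×9.8) − T sin 58.6° = 337.12 − 168.56 = 168.56 N.

|H_y| ≈ 169 N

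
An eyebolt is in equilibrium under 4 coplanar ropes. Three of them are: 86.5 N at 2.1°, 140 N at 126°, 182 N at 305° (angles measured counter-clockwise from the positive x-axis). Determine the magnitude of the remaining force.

Sum the known components: ΣF_x = 108.5 N, ΣF_y = -32.65 N.
For equilibrium the remaining force must supply (−ΣF_x, −ΣF_y) = (-108.5, 32.65) N.
Magnitude = √((-108.5)² + (32.65)²) = 113.3 N; direction = atan2(32.65, -108.5) = 163.3°.

F ≈ 113 N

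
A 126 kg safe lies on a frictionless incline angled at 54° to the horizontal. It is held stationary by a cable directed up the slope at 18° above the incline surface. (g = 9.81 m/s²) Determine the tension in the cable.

Take axes along and perpendicular to the incline. Weight components: W sin 54° = 1000 N down-slope, W cos 54° = 726.5 N into the surface.
Along incline: T cos 18° = W sin 54° → T = 1051 N.
Perpendicular: N = W cos 54° − T sin 18° = 401.6 N.

T ≈ 1050 N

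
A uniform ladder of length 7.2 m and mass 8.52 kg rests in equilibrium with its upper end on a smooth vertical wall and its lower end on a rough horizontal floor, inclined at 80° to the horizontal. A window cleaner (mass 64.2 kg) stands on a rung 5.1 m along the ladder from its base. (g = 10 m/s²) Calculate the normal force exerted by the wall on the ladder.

Torques about the foot: N_wall · 7.2 sin 80° = 8.52×10×3.6 cos 80° + 64.2×10×5.1 cos 80° → N_wall = 87.696 N.

N_wall ≈ 87.7 N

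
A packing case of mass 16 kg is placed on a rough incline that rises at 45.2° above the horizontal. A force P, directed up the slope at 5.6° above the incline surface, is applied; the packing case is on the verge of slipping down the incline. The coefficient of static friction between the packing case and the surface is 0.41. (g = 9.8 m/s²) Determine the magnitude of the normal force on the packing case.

On the verge of sliding down the incline, friction equals μN and acts up the slope.
Perpendicular: N + P sin 5.6° = W cos 45.2° = 110.5 N.
Along incline: P cos 5.6° + μN = W sin 45.2° with W sin 45.2° = 111.3 N.
Solving the pair for P and N: P = 69.05 N, N = 103.7 N (and f = μN = 42.54 N).

N ≈ 104 N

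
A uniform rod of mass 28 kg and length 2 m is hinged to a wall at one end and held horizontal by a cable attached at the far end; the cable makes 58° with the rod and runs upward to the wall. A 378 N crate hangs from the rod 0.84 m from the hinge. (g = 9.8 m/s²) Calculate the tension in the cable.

T ≈ 349 N

Take torques about the hinge: T sin 58° · 2 = 28×9.8×1 + 378×0.84 = 591.92 N·m.
So T = 591.92 / (0.8480 × 2) = 348.99 N.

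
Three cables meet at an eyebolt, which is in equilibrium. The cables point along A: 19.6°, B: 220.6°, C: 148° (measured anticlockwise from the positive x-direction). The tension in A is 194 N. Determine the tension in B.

Resolve: ΣF_x = 194 cos 19.6° + T_B cos 220.6° + T_C cos 148° = 0.
        ΣF_y = 194 sin 19.6° + T_B sin 220.6° + T_C sin 148° = 0.
The known terms sum to (182.8, 65.08) N, so -0.7593 T_B − 0.8480 T_C = -182.8 and -0.6508 T_B + 0.5299 T_C = -65.08.
Solving simultaneously: T_B = 159.3 N, T_C = 72.86 N.

T_B ≈ 159 N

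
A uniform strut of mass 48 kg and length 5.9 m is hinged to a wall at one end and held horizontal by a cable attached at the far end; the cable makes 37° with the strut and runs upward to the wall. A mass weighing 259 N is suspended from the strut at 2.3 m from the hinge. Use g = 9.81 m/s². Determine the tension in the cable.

T ≈ 559 N

Take torques about the hinge: T sin 37° · 5.9 = 48×9.81×2.95 + 259×2.3 = 1984.8 N·m.
So T = 1984.8 / (0.6018 × 5.9) = 558.99 N.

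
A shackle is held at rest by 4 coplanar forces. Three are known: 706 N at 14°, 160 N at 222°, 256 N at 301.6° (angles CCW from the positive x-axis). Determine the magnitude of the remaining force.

Sum the known components: ΣF_x = 700.3 N, ΣF_y = -154.3 N.
For equilibrium the remaining force must supply (−ΣF_x, −ΣF_y) = (-700.3, 154.3) N.
Magnitude = √((-700.3)² + (154.3)²) = 717.1 N; direction = atan2(154.3, -700.3) = 167.6°.

F ≈ 717 N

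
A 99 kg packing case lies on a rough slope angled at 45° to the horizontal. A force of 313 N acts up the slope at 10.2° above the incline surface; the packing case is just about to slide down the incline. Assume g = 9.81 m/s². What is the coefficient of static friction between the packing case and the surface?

On the verge of sliding down the incline, friction is at its maximum μN and acts up the slope.
Perpendicular to incline: N = W cos 45° − P sin 10.2° = 686.7 − 55.43 = 631.3 N.
Along incline: P cos 10.2° + μN = W sin 45° → μ = (W sin 45° − P cos 10.2°) / N = 0.5998.

μ ≈ 0.600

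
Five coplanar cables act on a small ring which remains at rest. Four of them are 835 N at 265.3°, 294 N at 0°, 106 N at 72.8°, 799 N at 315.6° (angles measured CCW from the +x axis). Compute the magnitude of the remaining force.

F ≈ 1530 N

Sum the known components: ΣF_x = 827.8 N, ΣF_y = -1290 N.
For equilibrium the remaining force must supply (−ΣF_x, −ΣF_y) = (-827.8, 1290) N.
Magnitude = √((-827.8)² + (1290)²) = 1533 N; direction = atan2(1290, -827.8) = 122.7°.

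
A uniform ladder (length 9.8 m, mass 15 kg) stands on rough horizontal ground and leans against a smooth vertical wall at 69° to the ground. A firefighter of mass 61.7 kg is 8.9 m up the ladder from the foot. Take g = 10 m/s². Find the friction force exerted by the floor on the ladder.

Torques about the foot: N_wall · 9.8 sin 69° = 15×10×4.9 cos 69° + 61.7×10×8.9 cos 69° → N_wall = 243.88 N.
ΣF_x = 0: f_floor = N_wall = 243.88 N.

f ≈ 244 N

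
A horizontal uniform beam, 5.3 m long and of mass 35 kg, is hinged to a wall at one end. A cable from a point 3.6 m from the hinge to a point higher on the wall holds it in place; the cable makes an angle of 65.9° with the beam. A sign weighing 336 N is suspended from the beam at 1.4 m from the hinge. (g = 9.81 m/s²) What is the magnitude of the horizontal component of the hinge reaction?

H_x ≈ 172 N

Take torques about the hinge: T sin 65.9° · 3.6 = 35×9.81×2.65 + 336×1.4 = 1380.3 N·m.
So T = 1380.3 / (0.9128 × 3.6) = 420.02 N.
ΣF_x = 0: H_x = T cos 65.9° = 171.51 N.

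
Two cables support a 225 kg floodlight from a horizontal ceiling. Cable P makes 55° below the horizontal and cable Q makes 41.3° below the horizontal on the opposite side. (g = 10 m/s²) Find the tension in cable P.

T_P ≈ 1700 N

Weight W = 225 × 10 = 2250 N acts straight down.
Horizontal: T_P cos 55° = T_Q cos 41.3°  →  T_Q = 0.7635 T_P.
Vertical: T_P sin 55° + T_Q sin 41.3° = 2250.
Substituting the horizontal relation into the vertical equation gives 1.323 T_P = 2250, so T_P = 1701 N.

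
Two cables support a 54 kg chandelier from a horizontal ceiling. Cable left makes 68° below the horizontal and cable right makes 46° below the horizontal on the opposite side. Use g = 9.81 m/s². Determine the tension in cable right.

T_right ≈ 217 N

Weight W = 54 × 9.81 = 529.7 N acts straight down.
Horizontal: T_left cos 68° = T_right cos 46°  →  T_left = 1.854 T_right.
Vertical: T_left sin 68° + T_right sin 46° = 529.7.
Substituting the horizontal relation into the vertical equation gives 2.439 T_right = 529.7, so T_right = 217.2 N.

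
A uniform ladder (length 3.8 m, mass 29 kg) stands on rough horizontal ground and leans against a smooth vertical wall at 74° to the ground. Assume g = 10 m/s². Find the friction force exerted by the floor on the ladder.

f ≈ 41.6 N

Torques about the foot: N_wall · 3.8 sin 74° = 29×10×1.9 cos 74° → N_wall = 41.578 N.
ΣF_x = 0: f_floor = N_wall = 41.578 N.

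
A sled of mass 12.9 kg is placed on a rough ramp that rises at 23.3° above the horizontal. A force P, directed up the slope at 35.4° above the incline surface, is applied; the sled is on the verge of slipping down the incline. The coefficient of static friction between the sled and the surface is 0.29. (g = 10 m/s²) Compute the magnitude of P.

On the verge of sliding down the incline, friction equals μN and acts up the slope.
Perpendicular: N + P sin 35.4° = W cos 23.3° = 118.5 N.
Along incline: P cos 35.4° + μN = W sin 23.3° with W sin 23.3° = 51.03 N.
Solving the pair for P and N: P = 25.75 N, N = 103.6 N (and f = μN = 30.03 N).

P ≈ 25.8 N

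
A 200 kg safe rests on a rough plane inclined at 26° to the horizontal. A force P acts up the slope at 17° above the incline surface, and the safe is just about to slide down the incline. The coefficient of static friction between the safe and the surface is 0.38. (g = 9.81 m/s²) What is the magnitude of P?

P ≈ 225 N

On the verge of sliding down the incline, friction equals μN and acts up the slope.
Perpendicular: N + P sin 17° = W cos 26° = 1763 N.
Along incline: P cos 17° + μN = W sin 26° with W sin 26° = 860.1 N.
Solving the pair for P and N: P = 224.8 N, N = 1698 N (and f = μN = 645.1 N).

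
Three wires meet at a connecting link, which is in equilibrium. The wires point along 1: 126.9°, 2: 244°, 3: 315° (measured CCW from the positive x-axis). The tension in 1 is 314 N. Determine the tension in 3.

Resolve: ΣF_x = 314 cos 126.9° + T_2 cos 244° + T_3 cos 315° = 0.
        ΣF_y = 314 sin 126.9° + T_2 sin 244° + T_3 sin 315° = 0.
The known terms sum to (-188.5, 251.1) N, so -0.4384 T_2 + 0.7071 T_3 = 188.5 and -0.8988 T_2 − 0.7071 T_3 = -251.1.
Solving simultaneously: T_2 = 46.79 N, T_3 = 295.6 N.

T_3 ≈ 296 N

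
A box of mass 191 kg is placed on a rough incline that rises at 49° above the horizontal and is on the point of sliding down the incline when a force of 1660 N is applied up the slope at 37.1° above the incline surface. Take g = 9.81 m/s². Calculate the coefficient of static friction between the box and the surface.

On the verge of sliding down the incline, friction is at its maximum μN and acts up the slope.
Perpendicular to incline: N = W cos 49° − P sin 37.1° = 1229 − 1001 = 227.9 N.
Along incline: P cos 37.1° + μN = W sin 49° → μ = (W sin 49° − P cos 37.1°) / N = 0.3954.

μ ≈ 0.395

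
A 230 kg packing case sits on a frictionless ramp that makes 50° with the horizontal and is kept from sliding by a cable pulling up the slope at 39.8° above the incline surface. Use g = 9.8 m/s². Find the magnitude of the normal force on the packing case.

Take axes along and perpendicular to the incline. Weight components: W sin 50° = 1727 N down-slope, W cos 50° = 1449 N into the surface.
Along incline: T cos 39.8° = W sin 50° → T = 2247 N.
Perpendicular: N = W cos 50° − T sin 39.8° = 10.24 N.

N ≈ 10.2 N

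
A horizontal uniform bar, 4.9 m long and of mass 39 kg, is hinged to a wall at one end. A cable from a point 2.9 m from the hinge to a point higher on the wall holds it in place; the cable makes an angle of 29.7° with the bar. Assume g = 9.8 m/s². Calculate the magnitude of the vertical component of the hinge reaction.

Take torques about the hinge: T sin 29.7° · 2.9 = 39×9.8×2.45 = 936.39 N·m.
So T = 936.39 / (0.4955 × 2.9) = 651.71 N.
ΣF_y = 0: H_y = (39×9.8) − T sin 29.7° = 382.2 − 322.89 = 59.307 N.

|H_y| ≈ 59.3 N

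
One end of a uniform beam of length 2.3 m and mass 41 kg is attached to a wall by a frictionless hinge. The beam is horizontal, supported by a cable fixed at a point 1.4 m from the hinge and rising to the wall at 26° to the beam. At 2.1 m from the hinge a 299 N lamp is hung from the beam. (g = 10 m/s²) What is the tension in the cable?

Take torques about the hinge: T sin 26° · 1.4 = 41×10×1.15 + 299×2.1 = 1099.4 N·m.
So T = 1099.4 / (0.4384 × 1.4) = 1791.4 N.

T ≈ 1790 N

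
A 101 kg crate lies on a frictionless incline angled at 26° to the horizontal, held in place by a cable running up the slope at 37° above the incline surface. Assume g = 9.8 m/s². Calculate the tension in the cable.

T ≈ 543 N

Take axes along and perpendicular to the incline. Weight components: W sin 26° = 433.9 N down-slope, W cos 26° = 889.6 N into the surface.
Along incline: T cos 37° = W sin 26° → T = 543.3 N.
Perpendicular: N = W cos 26° − T sin 37° = 562.7 N.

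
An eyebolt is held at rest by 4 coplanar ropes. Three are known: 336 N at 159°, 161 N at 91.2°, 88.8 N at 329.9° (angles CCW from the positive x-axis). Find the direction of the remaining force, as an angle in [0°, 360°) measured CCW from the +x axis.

θ ≈ 315°

Sum the known components: ΣF_x = -240.2 N, ΣF_y = 236.8 N.
For equilibrium the remaining force must supply (−ΣF_x, −ΣF_y) = (240.2, -236.8) N.
Magnitude = √((240.2)² + (-236.8)²) = 337.3 N; direction = atan2(-236.8, 240.2) = 315.4°.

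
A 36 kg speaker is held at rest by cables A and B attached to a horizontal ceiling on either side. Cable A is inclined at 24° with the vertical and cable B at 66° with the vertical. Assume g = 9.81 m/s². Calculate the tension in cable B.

Angles from the horizontal: cable A is 90° − 24° = 66°, cable B is 90° − 66° = 24°.
Weight W = 36 × 9.81 = 353.2 N acts straight down.
Horizontal: T_A cos 66° = T_B cos 24°  →  T_A = 2.246 T_B.
Vertical: T_A sin 66° + T_B sin 24° = 353.2.
Substituting the horizontal relation into the vertical equation gives 2.459 T_B = 353.2, so T_B = 143.6 N.

T_B ≈ 144 N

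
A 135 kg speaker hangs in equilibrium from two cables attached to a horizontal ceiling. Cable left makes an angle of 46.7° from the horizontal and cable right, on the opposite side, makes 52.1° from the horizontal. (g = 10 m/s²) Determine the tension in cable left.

T_left ≈ 839 N

Weight W = 135 × 10 = 1350 N acts straight down.
Horizontal: T_left cos 46.7° = T_right cos 52.1°  →  T_right = 1.116 T_left.
Vertical: T_left sin 46.7° + T_right sin 52.1° = 1350.
Substituting the horizontal relation into the vertical equation gives 1.609 T_left = 1350, so T_left = 839.2 N.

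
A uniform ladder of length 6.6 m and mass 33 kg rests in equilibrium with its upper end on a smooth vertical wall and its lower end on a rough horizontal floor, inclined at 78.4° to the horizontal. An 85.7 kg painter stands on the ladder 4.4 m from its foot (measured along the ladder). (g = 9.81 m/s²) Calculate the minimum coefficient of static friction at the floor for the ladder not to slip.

ΣF_y = 0: N_floor = 33×9.81 + 85.7×9.81 = 1164.4 N.
Torques about the foot: N_wall · 6.6 sin 78.4° = 33×9.81×3.3 cos 78.4° + 85.7×9.81×4.4 cos 78.4° → N_wall = 148.28 N.
ΣF_x = 0: f_floor = N_wall = 148.28 N.
μ_min = f_floor / N_floor = 148.28 / 1164.4 = 0.1273.

μ_min ≈ 0.127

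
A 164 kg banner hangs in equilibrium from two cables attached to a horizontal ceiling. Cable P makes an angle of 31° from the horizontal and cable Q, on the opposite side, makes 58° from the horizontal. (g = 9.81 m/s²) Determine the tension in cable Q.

T_Q ≈ 1380 N

Weight W = 164 × 9.81 = 1609 N acts straight down.
Horizontal: T_P cos 31° = T_Q cos 58°  →  T_P = 0.6182 T_Q.
Vertical: T_P sin 31° + T_Q sin 58° = 1609.
Substituting the horizontal relation into the vertical equation gives 1.166 T_Q = 1609, so T_Q = 1379 N.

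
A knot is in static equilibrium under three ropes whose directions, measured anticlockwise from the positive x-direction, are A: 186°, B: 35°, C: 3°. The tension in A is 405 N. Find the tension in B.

T_B ≈ 40 N

Resolve: ΣF_x = 405 cos 186° + T_B cos 35° + T_C cos 3° = 0.
        ΣF_y = 405 sin 186° + T_B sin 35° + T_C sin 3° = 0.
The known terms sum to (-402.8, -42.33) N, so 0.8192 T_B + 0.9986 T_C = 402.8 and 0.5736 T_B + 0.0523 T_C = 42.33.
Solving simultaneously: T_B = 40 N, T_C = 370.5 N.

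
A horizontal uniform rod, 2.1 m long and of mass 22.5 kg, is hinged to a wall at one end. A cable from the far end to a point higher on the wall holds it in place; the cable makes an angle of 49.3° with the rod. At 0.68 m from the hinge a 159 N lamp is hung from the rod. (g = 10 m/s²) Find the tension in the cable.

T ≈ 216 N

Take torques about the hinge: T sin 49.3° · 2.1 = 22.5×10×1.05 + 159×0.68 = 344.37 N·m.
So T = 344.37 / (0.7581 × 2.1) = 216.3 N.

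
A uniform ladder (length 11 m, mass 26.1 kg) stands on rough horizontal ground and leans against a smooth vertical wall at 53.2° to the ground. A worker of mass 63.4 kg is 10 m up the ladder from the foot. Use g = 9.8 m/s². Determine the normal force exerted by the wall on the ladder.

Torques about the foot: N_wall · 11 sin 53.2° = 26.1×9.8×5.5 cos 53.2° + 63.4×9.8×10 cos 53.2° → N_wall = 518.23 N.

N_wall ≈ 518 N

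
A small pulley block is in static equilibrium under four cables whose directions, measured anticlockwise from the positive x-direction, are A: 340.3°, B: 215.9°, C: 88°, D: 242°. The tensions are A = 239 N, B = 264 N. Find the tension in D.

T_D ≈ 44.2 N

Resolve: ΣF_x = 239 cos 340.3° + 264 cos 215.9° + T_C cos 88° + T_D cos 242° = 0.
        ΣF_y = 239 sin 340.3° + 264 sin 215.9° + T_C sin 88° + T_D sin 242° = 0.
The known terms sum to (11.16, -235.4) N, so 0.0349 T_C − 0.4695 T_D = -11.16 and 0.9994 T_C − 0.8829 T_D = 235.4.
Solving simultaneously: T_C = 274.5 N, T_D = 44.18 N.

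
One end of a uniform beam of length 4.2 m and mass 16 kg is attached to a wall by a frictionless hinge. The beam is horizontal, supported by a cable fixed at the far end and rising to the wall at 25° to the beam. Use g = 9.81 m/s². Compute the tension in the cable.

Take torques about the hinge: T sin 25° · 4.2 = 16×9.81×2.1 = 329.62 N·m.
So T = 329.62 / (0.4226 × 4.2) = 185.7 N.

T ≈ 186 N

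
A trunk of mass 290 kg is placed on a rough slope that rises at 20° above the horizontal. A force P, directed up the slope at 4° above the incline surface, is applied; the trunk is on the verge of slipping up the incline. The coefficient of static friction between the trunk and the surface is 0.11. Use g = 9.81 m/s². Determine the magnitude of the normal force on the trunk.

On the verge of sliding up the incline, friction equals μN and acts down the slope.
Perpendicular: N + P sin 4° = W cos 20° = 2673 N.
Along incline: P cos 4° = W sin 20° + μN  with W sin 20° = 973 N.
Solving the pair for P and N: P = 1260 N, N = 2585 N (and f = μN = 284.4 N).

N ≈ 2590 N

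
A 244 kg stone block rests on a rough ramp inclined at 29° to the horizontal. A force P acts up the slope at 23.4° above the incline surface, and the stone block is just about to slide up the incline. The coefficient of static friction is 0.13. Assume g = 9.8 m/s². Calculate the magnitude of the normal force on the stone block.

On the verge of sliding up the incline, friction equals μN and acts down the slope.
Perpendicular: N + P sin 23.4° = W cos 29° = 2091 N.
Along incline: P cos 23.4° = W sin 29° + μN  with W sin 29° = 1159 N.
Solving the pair for P and N: P = 1476 N, N = 1505 N (and f = μN = 195.7 N).

N ≈ 1510 N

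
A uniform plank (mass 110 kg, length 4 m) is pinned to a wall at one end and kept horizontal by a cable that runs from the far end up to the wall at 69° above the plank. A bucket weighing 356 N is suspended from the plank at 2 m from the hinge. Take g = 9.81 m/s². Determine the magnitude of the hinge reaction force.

Take torques about the hinge: T sin 69° · 4 = 110×9.81×2 + 356×2 = 2870.2 N·m.
So T = 2870.2 / (0.9336 × 4) = 768.6 N.
ΣF_x = 0: H_x = T cos 69° = 275.44 N.
ΣF_y = 0: H_y = (110×9.81 + 356) − T sin 69° = 1435.1 − 717.55 = 717.55 N.
|H| = √(H_x² + H_y²) = √((275.44)² + (717.55)²) = 768.6 N.

|H| ≈ 769 N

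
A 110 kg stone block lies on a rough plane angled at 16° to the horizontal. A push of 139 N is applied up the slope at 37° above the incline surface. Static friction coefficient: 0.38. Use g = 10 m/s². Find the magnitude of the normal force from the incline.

N ≈ 974 N

Axes along / perpendicular to the incline. W sin 16° = 303.2 N down-slope; W cos 16° = 1057 N into the surface.
Perpendicular: N = W cos 16° − P sin 37° = 1057 − 83.65 = 973.7 N.
Along incline: P cos 37° + f = W sin 16° (friction acts up-slope) → f = 303.2 − 111 = 192.2 N.
|f| = 192.2 N ≤ μN = 370 N, so the stone block is indeed static.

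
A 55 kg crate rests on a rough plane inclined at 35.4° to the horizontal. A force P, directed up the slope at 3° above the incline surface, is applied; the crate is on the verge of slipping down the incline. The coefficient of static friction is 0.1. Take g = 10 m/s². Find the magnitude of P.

P ≈ 276 N

On the verge of sliding down the incline, friction equals μN and acts up the slope.
Perpendicular: N + P sin 3° = W cos 35.4° = 448.3 N.
Along incline: P cos 3° + μN = W sin 35.4° with W sin 35.4° = 318.6 N.
Solving the pair for P and N: P = 275.6 N, N = 433.9 N (and f = μN = 43.39 N).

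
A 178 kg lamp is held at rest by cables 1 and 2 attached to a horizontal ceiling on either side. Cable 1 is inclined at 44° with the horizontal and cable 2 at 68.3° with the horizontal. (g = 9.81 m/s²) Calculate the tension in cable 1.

Weight W = 178 × 9.81 = 1746 N acts straight down.
Horizontal: T_1 cos 44° = T_2 cos 68.3°  →  T_2 = 1.945 T_1.
Vertical: T_1 sin 44° + T_2 sin 68.3° = 1746.
Substituting the horizontal relation into the vertical equation gives 2.502 T_1 = 1746, so T_1 = 697.8 N.

T_1 ≈ 698 N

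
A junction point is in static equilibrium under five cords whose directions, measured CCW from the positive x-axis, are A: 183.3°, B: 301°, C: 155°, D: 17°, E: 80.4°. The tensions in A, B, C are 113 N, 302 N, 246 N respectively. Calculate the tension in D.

T_D ≈ 169 N

Resolve: ΣF_x = 113 cos 183.3° + 302 cos 301° + 246 cos 155° + T_D cos 17° + T_E cos 80.4° = 0.
        ΣF_y = 113 sin 183.3° + 302 sin 301° + 246 sin 155° + T_D sin 17° + T_E sin 80.4° = 0.
The known terms sum to (-180.2, -161.4) N, so 0.9563 T_D + 0.1668 T_E = 180.2 and 0.2924 T_D + 0.9860 T_E = 161.4.
Solving simultaneously: T_D = 168.6 N, T_E = 113.7 N.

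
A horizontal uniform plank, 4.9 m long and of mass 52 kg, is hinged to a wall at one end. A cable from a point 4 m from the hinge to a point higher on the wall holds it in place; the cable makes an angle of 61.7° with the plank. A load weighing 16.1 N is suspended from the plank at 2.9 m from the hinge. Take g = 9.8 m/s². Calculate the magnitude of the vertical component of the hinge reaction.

|H_y| ≈ 202 N

Take torques about the hinge: T sin 61.7° · 4 = 52×9.8×2.45 + 16.1×2.9 = 1295.2 N·m.
So T = 1295.2 / (0.8805 × 4) = 367.76 N.
ΣF_y = 0: H_y = (52×9.8 + 16.1) − T sin 61.7° = 525.7 − 323.8 = 201.9 N.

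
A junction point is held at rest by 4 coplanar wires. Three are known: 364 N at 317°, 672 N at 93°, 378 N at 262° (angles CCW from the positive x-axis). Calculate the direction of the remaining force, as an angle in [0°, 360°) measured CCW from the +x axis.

Sum the known components: ΣF_x = 178.4 N, ΣF_y = 48.51 N.
For equilibrium the remaining force must supply (−ΣF_x, −ΣF_y) = (-178.4, -48.51) N.
Magnitude = √((-178.4)² + (-48.51)²) = 184.9 N; direction = atan2(-48.51, -178.4) = 195.2°.

θ ≈ 195°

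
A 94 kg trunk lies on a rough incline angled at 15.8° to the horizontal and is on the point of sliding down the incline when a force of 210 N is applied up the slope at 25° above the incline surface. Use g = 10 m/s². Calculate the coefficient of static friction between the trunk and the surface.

On the verge of sliding down the incline, friction is at its maximum μN and acts up the slope.
Perpendicular to incline: N = W cos 15.8° − P sin 25° = 904.5 − 88.75 = 815.7 N.
Along incline: P cos 25° + μN = W sin 15.8° → μ = (W sin 15.8° − P cos 25°) / N = 0.08044.

μ ≈ 0.0804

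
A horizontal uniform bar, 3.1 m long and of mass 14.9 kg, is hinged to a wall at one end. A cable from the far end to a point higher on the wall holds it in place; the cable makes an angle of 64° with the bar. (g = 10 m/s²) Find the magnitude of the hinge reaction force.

|H| ≈ 82.9 N

Take torques about the hinge: T sin 64° · 3.1 = 14.9×10×1.55 = 230.95 N·m.
So T = 230.95 / (0.8988 × 3.1) = 82.889 N.
ΣF_x = 0: H_x = T cos 64° = 36.336 N.
ΣF_y = 0: H_y = (14.9×10) − T sin 64° = 149 − 74.5 = 74.5 N.
|H| = √(H_x² + H_y²) = √((36.336)² + (74.5)²) = 82.889 N.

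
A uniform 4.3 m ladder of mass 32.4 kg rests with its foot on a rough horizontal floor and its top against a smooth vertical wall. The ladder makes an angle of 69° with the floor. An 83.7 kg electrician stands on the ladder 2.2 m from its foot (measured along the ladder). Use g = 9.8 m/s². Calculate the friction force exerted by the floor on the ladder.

f ≈ 222 N

Torques about the foot: N_wall · 4.3 sin 69° = 32.4×9.8×2.15 cos 69° + 83.7×9.8×2.2 cos 69° → N_wall = 222.04 N.
ΣF_x = 0: f_floor = N_wall = 222.04 N.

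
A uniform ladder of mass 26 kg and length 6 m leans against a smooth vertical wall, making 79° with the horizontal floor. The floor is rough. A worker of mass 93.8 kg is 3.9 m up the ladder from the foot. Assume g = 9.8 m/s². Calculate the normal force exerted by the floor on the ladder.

ΣF_y = 0: N_floor = 26×9.8 + 93.8×9.8 = 1174 N.

N_floor ≈ 1170 N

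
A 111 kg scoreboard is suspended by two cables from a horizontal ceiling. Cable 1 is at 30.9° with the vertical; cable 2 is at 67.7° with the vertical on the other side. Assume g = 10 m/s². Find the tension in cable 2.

Angles from the horizontal: cable 1 is 90° − 30.9° = 59.1°, cable 2 is 90° − 67.7° = 22.3°.
Weight W = 111 × 10 = 1110 N acts straight down.
Horizontal: T_1 cos 59.1° = T_2 cos 22.3°  →  T_1 = 1.802 T_2.
Vertical: T_1 sin 59.1° + T_2 sin 22.3° = 1110.
Substituting the horizontal relation into the vertical equation gives 1.925 T_2 = 1110, so T_2 = 576.5 N.

T_2 ≈ 577 N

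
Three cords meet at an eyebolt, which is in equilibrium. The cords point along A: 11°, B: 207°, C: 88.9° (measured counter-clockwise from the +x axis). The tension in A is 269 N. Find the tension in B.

T_B ≈ 298 N

Resolve: ΣF_x = 269 cos 11° + T_B cos 207° + T_C cos 88.9° = 0.
        ΣF_y = 269 sin 11° + T_B sin 207° + T_C sin 88.9° = 0.
The known terms sum to (264.1, 51.33) N, so -0.8910 T_B + 0.0192 T_C = -264.1 and -0.4540 T_B + 0.9998 T_C = -51.33.
Solving simultaneously: T_B = 298.2 N, T_C = 84.05 N.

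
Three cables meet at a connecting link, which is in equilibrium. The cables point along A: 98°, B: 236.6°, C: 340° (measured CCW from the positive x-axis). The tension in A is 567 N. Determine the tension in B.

Resolve: ΣF_x = 567 cos 98° + T_B cos 236.6° + T_C cos 340° = 0.
        ΣF_y = 567 sin 98° + T_B sin 236.6° + T_C sin 340° = 0.
The known terms sum to (-78.91, 561.5) N, so -0.5505 T_B + 0.9397 T_C = 78.91 and -0.8348 T_B − 0.3420 T_C = -561.5.
Solving simultaneously: T_B = 514.6 N, T_C = 385.5 N.

T_B ≈ 515 N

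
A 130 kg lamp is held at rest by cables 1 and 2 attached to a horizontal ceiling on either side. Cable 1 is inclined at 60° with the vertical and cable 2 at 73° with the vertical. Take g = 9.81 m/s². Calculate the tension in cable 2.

T_2 ≈ 1510 N

Angles from the horizontal: cable 1 is 90° − 60° = 30°, cable 2 is 90° − 73° = 17°.
Weight W = 130 × 9.81 = 1275 N acts straight down.
Horizontal: T_1 cos 30° = T_2 cos 17°  →  T_1 = 1.104 T_2.
Vertical: T_1 sin 30° + T_2 sin 17° = 1275.
Substituting the horizontal relation into the vertical equation gives 0.8445 T_2 = 1275, so T_2 = 1510 N.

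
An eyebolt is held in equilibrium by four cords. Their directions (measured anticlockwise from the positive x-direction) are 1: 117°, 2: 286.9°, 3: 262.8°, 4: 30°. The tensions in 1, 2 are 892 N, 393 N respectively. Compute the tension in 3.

Resolve: ΣF_x = 892 cos 117° + 393 cos 286.9° + T_3 cos 262.8° + T_4 cos 30° = 0.
        ΣF_y = 892 sin 117° + 393 sin 286.9° + T_3 sin 262.8° + T_4 sin 30° = 0.
The known terms sum to (-290.7, 418.8) N, so -0.1253 T_3 + 0.8660 T_4 = 290.7 and -0.9921 T_3 + 0.5000 T_4 = -418.8.
Solving simultaneously: T_3 = 637.8 N, T_4 = 428 N.

T_3 ≈ 638 N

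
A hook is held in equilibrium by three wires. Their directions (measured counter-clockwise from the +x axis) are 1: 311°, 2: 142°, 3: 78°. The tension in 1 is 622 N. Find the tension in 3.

T_3 ≈ 132 N

Resolve: ΣF_x = 622 cos 311° + T_2 cos 142° + T_3 cos 78° = 0.
        ΣF_y = 622 sin 311° + T_2 sin 142° + T_3 sin 78° = 0.
The known terms sum to (408.1, -469.4) N, so -0.7880 T_2 + 0.2079 T_3 = -408.1 and 0.6157 T_2 + 0.9781 T_3 = 469.4.
Solving simultaneously: T_2 = 552.7 N, T_3 = 132 N.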